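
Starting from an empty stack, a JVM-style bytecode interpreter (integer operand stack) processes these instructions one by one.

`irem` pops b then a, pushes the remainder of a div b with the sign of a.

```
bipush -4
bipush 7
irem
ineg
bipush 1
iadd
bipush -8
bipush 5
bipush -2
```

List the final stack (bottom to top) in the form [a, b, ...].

[5, -8, 5, -2]

bipush -4 -> [-4]
bipush 7  -> [-4, 7]
irem      -> [-4]
ineg      -> [4]
bipush 1  -> [4, 1]
iadd      -> [5]
bipush -8 -> [5, -8]
bipush 5  -> [5, -8, 5]
bipush -2 -> [5, -8, 5, -2]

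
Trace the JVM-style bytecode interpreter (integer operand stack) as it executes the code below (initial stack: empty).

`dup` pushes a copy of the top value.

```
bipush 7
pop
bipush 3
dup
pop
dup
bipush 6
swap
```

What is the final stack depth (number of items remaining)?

3

bipush 7 : 7
pop      : (empty)
bipush 3 : 3
dup      : 3 3
pop      : 3
dup      : 3 3
bipush 6 : 3 3 6
swap     : 3 6 3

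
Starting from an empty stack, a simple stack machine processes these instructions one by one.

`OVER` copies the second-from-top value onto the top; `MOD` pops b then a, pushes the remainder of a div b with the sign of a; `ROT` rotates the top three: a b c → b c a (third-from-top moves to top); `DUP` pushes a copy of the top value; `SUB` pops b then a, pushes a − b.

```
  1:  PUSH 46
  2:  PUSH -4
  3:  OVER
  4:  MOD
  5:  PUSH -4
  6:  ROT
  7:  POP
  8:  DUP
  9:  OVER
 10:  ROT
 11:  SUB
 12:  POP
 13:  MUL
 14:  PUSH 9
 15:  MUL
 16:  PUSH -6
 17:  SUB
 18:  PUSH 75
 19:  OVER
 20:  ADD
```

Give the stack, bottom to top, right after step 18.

PUSH 46 -> 46
PUSH -4 -> 46 -4
OVER    -> 46 -4 46
MOD     -> 46 -4
PUSH -4 -> 46 -4 -4
ROT     -> -4 -4 46
POP     -> -4 -4
DUP     -> -4 -4 -4
OVER    -> -4 -4 -4 -4
ROT     -> -4 -4 -4 -4
SUB     -> -4 -4 0
POP     -> -4 -4
MUL     -> 16
PUSH 9  -> 16 9
MUL     -> 144
PUSH -6 -> 144 -6
SUB     -> 150
PUSH 75 -> 150 75

[150, 75]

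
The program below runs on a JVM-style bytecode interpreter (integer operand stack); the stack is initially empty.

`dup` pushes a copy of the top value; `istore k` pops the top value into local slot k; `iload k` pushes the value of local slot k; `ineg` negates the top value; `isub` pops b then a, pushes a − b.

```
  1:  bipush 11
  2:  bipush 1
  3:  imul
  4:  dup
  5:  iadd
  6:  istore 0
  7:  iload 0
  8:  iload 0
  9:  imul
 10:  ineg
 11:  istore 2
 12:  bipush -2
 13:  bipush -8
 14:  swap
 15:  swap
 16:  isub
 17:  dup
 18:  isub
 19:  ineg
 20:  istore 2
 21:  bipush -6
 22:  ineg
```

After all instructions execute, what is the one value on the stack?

6

bipush 11  [11]
bipush 1   [11, 1]
imul       [11]
dup        [11, 11]
iadd       [22]
istore 0   []
iload 0    [22]
iload 0    [22, 22]
imul       [484]
ineg       [-484]
istore 2   []
bipush -2  [-2]
bipush -8  [-2, -8]
swap       [-8, -2]
swap       [-2, -8]
isub       [6]
dup        [6, 6]
isub       [0]
ineg       [0]
istore 2   []
bipush -6  [-6]
ineg       [6]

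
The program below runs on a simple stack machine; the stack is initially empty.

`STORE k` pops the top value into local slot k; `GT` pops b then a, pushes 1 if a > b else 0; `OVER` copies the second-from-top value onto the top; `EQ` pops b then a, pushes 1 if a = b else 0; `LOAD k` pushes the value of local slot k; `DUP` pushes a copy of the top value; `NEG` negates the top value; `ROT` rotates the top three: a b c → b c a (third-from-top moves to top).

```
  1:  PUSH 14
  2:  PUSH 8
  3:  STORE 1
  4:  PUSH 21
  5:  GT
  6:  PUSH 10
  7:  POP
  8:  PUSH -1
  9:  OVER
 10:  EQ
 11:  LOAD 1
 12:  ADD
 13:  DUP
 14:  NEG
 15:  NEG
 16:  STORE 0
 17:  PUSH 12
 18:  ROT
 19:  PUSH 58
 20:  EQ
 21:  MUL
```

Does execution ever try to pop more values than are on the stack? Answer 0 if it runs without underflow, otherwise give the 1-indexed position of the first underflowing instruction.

0

PUSH 14 → 14
PUSH 8  → 14 8
STORE 1 → 14
PUSH 21 → 14 21
GT      → 0
PUSH 10 → 0 10
POP     → 0
PUSH -1 → 0 -1
OVER    → 0 -1 0
EQ      → 0 0
LOAD 1  → 0 0 8
ADD     → 0 8
DUP     → 0 8 8
NEG     → 0 8 -8
NEG     → 0 8 8
STORE 0 → 0 8
PUSH 12 → 0 8 12
ROT     → 8 12 0
PUSH 58 → 8 12 0 58
EQ      → 8 12 0
MUL     → 8 0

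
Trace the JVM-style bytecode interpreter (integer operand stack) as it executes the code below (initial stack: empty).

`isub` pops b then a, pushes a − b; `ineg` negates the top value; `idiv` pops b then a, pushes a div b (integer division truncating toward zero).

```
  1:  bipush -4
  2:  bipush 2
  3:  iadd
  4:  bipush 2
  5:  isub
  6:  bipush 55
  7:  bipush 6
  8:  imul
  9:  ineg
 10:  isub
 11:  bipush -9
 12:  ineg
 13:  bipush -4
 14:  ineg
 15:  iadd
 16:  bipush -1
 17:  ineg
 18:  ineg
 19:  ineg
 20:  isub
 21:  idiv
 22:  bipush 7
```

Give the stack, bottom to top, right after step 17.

bipush -4 : [-4]
bipush 2  : [-4, 2]
iadd      : [-2]
bipush 2  : [-2, 2]
isub      : [-4]
bipush 55 : [-4, 55]
bipush 6  : [-4, 55, 6]
imul      : [-4, 330]
ineg      : [-4, -330]
isub      : [326]
bipush -9 : [326, -9]
ineg      : [326, 9]
bipush -4 : [326, 9, -4]
ineg      : [326, 9, 4]
iadd      : [326, 13]
bipush -1 : [326, 13, -1]
ineg      : [326, 13, 1]

[326, 13, 1]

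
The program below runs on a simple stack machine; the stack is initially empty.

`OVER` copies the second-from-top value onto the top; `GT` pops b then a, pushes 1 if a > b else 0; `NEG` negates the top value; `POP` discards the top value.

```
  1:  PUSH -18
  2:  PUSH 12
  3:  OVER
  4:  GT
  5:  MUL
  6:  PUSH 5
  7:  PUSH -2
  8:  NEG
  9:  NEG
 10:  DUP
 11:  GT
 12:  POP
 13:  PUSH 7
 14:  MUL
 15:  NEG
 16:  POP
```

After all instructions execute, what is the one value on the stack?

PUSH -18 → [-18]
PUSH 12  → [-18, 12]
OVER     → [-18, 12, -18]
GT       → [-18, 1]
MUL      → [-18]
PUSH 5   → [-18, 5]
PUSH -2  → [-18, 5, -2]
NEG      → [-18, 5, 2]
NEG      → [-18, 5, -2]
DUP      → [-18, 5, -2, -2]
GT       → [-18, 5, 0]
POP      → [-18, 5]
PUSH 7   → [-18, 5, 7]
MUL      → [-18, 35]
NEG      → [-18, -35]
POP      → [-18]

-18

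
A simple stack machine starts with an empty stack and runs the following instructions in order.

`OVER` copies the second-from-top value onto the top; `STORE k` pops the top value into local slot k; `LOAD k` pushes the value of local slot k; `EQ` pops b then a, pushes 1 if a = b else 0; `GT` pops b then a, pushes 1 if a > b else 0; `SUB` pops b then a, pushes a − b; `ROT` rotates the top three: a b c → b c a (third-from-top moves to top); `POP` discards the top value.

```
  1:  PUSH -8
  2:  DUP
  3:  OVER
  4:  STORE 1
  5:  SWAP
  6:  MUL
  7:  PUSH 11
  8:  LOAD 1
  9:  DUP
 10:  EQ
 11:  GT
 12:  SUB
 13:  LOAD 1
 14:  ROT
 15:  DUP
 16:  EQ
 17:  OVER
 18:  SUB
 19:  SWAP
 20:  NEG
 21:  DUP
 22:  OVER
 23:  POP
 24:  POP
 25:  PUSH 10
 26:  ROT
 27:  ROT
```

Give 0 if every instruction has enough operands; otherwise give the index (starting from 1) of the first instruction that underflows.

14

PUSH -8 -> -8
DUP     -> -8 -8
OVER    -> -8 -8 -8
STORE 1 -> -8 -8
SWAP    -> -8 -8
MUL     -> 64
PUSH 11 -> 64 11
LOAD 1  -> 64 11 -8
DUP     -> 64 11 -8 -8
EQ      -> 64 11 1
GT      -> 64 1
SUB     -> 63
LOAD 1  -> 63 -8
ROT  — needs 3 operands, stack has 2 → underflow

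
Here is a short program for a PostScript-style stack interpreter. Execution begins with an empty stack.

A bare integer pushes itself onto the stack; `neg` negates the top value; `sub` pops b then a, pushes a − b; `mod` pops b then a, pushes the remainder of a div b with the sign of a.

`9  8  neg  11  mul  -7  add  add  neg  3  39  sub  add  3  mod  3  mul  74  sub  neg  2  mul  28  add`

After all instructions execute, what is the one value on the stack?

164

9   → 9
8   → 9 8
neg → 9 -8
11  → 9 -8 11
mul → 9 -88
-7  → 9 -88 -7
add → 9 -95
add → -86
neg → 86
3   → 86 3
39  → 86 3 39
sub → 86 -36
add → 50
3   → 50 3
mod → 2
3   → 2 3
mul → 6
74  → 6 74
sub → -68
neg → 68
2   → 68 2
mul → 136
28  → 136 28
add → 164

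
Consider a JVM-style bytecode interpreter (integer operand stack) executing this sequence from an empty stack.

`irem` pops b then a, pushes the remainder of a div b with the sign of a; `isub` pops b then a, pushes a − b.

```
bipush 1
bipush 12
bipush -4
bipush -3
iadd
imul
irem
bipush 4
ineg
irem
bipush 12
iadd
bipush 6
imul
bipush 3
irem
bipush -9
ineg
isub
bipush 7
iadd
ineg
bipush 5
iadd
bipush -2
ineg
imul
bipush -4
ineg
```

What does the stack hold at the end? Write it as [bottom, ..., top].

[14, 4]

bipush 1  → 1
bipush 12 → 1 12
bipush -4 → 1 12 -4
bipush -3 → 1 12 -4 -3
iadd      → 1 12 -7
imul      → 1 -84
irem      → 1
bipush 4  → 1 4
ineg      → 1 -4
irem      → 1
bipush 12 → 1 12
iadd      → 13
bipush 6  → 13 6
imul      → 78
bipush 3  → 78 3
irem      → 0
bipush -9 → 0 -9
ineg      → 0 9
isub      → -9
bipush 7  → -9 7
iadd      → -2
ineg      → 2
bipush 5  → 2 5
iadd      → 7
bipush -2 → 7 -2
ineg      → 7 2
imul      → 14
bipush -4 → 14 -4
ineg      → 14 4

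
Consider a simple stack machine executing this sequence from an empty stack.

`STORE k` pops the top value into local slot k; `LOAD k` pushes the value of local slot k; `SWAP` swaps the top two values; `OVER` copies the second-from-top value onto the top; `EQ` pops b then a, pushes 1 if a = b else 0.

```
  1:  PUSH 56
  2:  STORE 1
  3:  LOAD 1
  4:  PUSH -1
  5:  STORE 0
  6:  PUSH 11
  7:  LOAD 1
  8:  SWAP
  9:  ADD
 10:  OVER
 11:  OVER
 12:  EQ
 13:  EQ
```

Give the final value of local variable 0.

PUSH 56 -> [56]
STORE 1 -> []
LOAD 1  -> [56]
PUSH -1 -> [56, -1]
STORE 0 -> [56]
PUSH 11 -> [56, 11]
LOAD 1  -> [56, 11, 56]
SWAP    -> [56, 56, 11]
ADD     -> [56, 67]
OVER    -> [56, 67, 56]
OVER    -> [56, 67, 56, 67]
EQ      -> [56, 67, 0]
EQ      -> [56, 0]

-1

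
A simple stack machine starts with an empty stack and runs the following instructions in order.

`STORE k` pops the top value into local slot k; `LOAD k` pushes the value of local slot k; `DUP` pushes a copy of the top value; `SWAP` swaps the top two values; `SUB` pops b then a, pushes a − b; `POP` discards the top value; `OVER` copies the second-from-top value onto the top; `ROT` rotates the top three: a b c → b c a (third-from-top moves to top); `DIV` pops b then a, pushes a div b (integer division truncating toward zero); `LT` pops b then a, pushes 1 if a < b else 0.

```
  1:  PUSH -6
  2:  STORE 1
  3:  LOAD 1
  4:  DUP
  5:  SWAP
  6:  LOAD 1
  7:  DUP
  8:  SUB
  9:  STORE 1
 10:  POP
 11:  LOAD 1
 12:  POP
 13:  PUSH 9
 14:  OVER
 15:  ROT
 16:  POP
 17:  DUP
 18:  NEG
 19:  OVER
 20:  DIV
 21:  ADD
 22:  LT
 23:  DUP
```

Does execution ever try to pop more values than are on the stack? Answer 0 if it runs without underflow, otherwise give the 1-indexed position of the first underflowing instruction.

PUSH -6 → -6
STORE 1 → (empty)
LOAD 1  → -6
DUP     → -6 -6
SWAP    → -6 -6
LOAD 1  → -6 -6 -6
DUP     → -6 -6 -6 -6
SUB     → -6 -6 0
STORE 1 → -6 -6
POP     → -6
LOAD 1  → -6 0
POP     → -6
PUSH 9  → -6 9
OVER    → -6 9 -6
ROT     → 9 -6 -6
POP     → 9 -6
DUP     → 9 -6 -6
NEG     → 9 -6 6
OVER    → 9 -6 6 -6
DIV     → 9 -6 -1
ADD     → 9 -7
LT      → 0
DUP     → 0 0

0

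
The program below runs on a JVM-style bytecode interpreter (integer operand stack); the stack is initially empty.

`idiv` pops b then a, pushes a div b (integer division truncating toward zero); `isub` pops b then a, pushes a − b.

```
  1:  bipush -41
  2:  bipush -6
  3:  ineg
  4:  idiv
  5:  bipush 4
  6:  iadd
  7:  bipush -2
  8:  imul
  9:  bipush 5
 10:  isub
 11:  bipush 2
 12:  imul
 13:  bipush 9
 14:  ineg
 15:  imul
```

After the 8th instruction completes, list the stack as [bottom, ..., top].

[4]

bipush -41  -41
bipush -6   -41 -6
ineg        -41 6
idiv        -6
bipush 4    -6 4
iadd        -2
bipush -2   -2 -2
imul        4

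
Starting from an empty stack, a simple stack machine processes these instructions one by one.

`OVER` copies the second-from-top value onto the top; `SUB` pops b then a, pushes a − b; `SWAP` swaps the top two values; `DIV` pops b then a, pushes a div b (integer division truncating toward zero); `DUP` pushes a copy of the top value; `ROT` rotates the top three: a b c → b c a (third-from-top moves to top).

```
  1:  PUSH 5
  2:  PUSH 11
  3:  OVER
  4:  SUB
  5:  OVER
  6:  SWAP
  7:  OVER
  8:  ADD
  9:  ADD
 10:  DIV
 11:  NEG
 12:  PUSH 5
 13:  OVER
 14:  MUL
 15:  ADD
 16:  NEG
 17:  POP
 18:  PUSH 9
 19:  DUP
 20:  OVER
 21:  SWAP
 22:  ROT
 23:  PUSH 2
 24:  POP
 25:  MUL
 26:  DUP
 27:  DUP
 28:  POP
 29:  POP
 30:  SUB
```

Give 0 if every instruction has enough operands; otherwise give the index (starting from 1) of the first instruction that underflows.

0

PUSH 5  -> [5]
PUSH 11 -> [5, 11]
OVER    -> [5, 11, 5]
SUB     -> [5, 6]
OVER    -> [5, 6, 5]
SWAP    -> [5, 5, 6]
OVER    -> [5, 5, 6, 5]
ADD     -> [5, 5, 11]
ADD     -> [5, 16]
DIV     -> [0]
NEG     -> [0]
PUSH 5  -> [0, 5]
OVER    -> [0, 5, 0]
MUL     -> [0, 0]
ADD     -> [0]
NEG     -> [0]
POP     -> []
PUSH 9  -> [9]
DUP     -> [9, 9]
OVER    -> [9, 9, 9]
SWAP    -> [9, 9, 9]
ROT     -> [9, 9, 9]
PUSH 2  -> [9, 9, 9, 2]
POP     -> [9, 9, 9]
MUL     -> [9, 81]
DUP     -> [9, 81, 81]
DUP     -> [9, 81, 81, 81]
POP     -> [9, 81, 81]
POP     -> [9, 81]
SUB     -> [-72]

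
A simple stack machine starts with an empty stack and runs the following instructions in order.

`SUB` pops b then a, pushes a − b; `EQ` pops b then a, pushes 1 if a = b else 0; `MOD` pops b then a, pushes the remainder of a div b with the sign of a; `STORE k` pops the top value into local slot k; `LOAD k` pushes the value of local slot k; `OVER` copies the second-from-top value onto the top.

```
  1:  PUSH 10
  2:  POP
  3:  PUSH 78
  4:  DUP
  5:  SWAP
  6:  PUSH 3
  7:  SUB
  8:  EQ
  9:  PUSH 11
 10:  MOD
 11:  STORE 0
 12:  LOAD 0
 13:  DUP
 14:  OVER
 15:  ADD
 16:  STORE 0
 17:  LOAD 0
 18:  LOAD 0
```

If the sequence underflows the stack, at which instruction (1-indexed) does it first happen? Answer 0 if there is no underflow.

PUSH 10 -> [10]
POP     -> []
PUSH 78 -> [78]
DUP     -> [78, 78]
SWAP    -> [78, 78]
PUSH 3  -> [78, 78, 3]
SUB     -> [78, 75]
EQ      -> [0]
PUSH 11 -> [0, 11]
MOD     -> [0]
STORE 0 -> []
LOAD 0  -> [0]
DUP     -> [0, 0]
OVER    -> [0, 0, 0]
ADD     -> [0, 0]
STORE 0 -> [0]
LOAD 0  -> [0, 0]
LOAD 0  -> [0, 0, 0]

0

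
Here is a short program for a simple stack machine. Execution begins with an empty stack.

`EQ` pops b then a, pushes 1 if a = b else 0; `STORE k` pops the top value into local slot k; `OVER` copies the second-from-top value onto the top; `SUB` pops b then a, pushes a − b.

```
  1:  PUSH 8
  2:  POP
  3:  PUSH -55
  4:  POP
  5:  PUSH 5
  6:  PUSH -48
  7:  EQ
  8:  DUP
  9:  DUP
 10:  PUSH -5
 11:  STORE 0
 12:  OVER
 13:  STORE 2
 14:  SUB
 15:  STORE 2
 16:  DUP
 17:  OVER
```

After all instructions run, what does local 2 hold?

0

PUSH 8   → 8
POP      → (empty)
PUSH -55 → -55
POP      → (empty)
PUSH 5   → 5
PUSH -48 → 5 -48
EQ       → 0
DUP      → 0 0
DUP      → 0 0 0
PUSH -5  → 0 0 0 -5
STORE 0  → 0 0 0
OVER     → 0 0 0 0
STORE 2  → 0 0 0
SUB      → 0 0
STORE 2  → 0
DUP      → 0 0
OVER     → 0 0 0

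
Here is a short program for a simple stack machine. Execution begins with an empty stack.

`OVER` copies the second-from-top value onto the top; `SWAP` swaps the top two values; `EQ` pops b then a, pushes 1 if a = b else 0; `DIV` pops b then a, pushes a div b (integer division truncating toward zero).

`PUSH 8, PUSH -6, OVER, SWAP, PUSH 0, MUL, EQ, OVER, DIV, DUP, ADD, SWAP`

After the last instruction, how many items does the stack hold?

2

PUSH 8  : 8
PUSH -6 : 8 -6
OVER    : 8 -6 8
SWAP    : 8 8 -6
PUSH 0  : 8 8 -6 0
MUL     : 8 8 0
EQ      : 8 0
OVER    : 8 0 8
DIV     : 8 0
DUP     : 8 0 0
ADD     : 8 0
SWAP    : 0 8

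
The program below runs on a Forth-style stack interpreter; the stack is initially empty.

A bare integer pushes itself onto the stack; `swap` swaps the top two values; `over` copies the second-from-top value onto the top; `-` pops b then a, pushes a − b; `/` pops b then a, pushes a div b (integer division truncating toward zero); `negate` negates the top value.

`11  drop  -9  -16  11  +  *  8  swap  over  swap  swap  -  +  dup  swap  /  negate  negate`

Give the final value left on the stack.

11      [11]
drop    []
-9      [-9]
-16     [-9, -16]
11      [-9, -16, 11]
+       [-9, -5]
*       [45]
8       [45, 8]
swap    [8, 45]
over    [8, 45, 8]
swap    [8, 8, 45]
swap    [8, 45, 8]
-       [8, 37]
+       [45]
dup     [45, 45]
swap    [45, 45]
/       [1]
negate  [-1]
negate  [1]

1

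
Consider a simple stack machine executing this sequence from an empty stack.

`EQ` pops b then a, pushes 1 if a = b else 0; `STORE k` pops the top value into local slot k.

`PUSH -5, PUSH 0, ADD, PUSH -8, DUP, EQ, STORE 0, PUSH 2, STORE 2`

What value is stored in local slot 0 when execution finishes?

PUSH -5 -> -5
PUSH 0  -> -5 0
ADD     -> -5
PUSH -8 -> -5 -8
DUP     -> -5 -8 -8
EQ      -> -5 1
STORE 0 -> -5
PUSH 2  -> -5 2
STORE 2 -> -5

1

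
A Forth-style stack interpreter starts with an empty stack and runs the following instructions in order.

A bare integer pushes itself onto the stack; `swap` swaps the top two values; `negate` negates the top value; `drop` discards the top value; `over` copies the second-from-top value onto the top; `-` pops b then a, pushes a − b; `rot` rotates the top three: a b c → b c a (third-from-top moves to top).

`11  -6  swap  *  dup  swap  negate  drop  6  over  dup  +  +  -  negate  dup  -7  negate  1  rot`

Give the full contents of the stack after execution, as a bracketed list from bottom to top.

[-60, 7, 1, -60]

11     → [11]
-6     → [11, -6]
swap   → [-6, 11]
*      → [-66]
dup    → [-66, -66]
swap   → [-66, -66]
negate → [-66, 66]
drop   → [-66]
6      → [-66, 6]
over   → [-66, 6, -66]
dup    → [-66, 6, -66, -66]
+      → [-66, 6, -132]
+      → [-66, -126]
-      → [60]
negate → [-60]
dup    → [-60, -60]
-7     → [-60, -60, -7]
negate → [-60, -60, 7]
1      → [-60, -60, 7, 1]
rot    → [-60, 7, 1, -60]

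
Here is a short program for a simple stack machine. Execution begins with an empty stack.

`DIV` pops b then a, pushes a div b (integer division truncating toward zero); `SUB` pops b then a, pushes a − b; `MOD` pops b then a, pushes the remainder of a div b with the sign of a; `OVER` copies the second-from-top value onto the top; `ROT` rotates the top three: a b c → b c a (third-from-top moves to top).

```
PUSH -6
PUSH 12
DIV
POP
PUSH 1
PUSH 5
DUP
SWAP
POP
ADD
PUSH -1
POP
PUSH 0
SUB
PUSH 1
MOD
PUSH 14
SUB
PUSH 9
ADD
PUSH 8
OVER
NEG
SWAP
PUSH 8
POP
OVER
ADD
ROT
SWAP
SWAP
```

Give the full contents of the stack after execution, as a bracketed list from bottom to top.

PUSH -6 -> -6
PUSH 12 -> -6 12
DIV     -> 0
POP     -> (empty)
PUSH 1  -> 1
PUSH 5  -> 1 5
DUP     -> 1 5 5
SWAP    -> 1 5 5
POP     -> 1 5
ADD     -> 6
PUSH -1 -> 6 -1
POP     -> 6
PUSH 0  -> 6 0
SUB     -> 6
PUSH 1  -> 6 1
MOD     -> 0
PUSH 14 -> 0 14
SUB     -> -14
PUSH 9  -> -14 9
ADD     -> -5
PUSH 8  -> -5 8
OVER    -> -5 8 -5
NEG     -> -5 8 5
SWAP    -> -5 5 8
PUSH 8  -> -5 5 8 8
POP     -> -5 5 8
OVER    -> -5 5 8 5
ADD     -> -5 5 13
ROT     -> 5 13 -5
SWAP    -> 5 -5 13
SWAP    -> 5 13 -5

[5, 13, -5]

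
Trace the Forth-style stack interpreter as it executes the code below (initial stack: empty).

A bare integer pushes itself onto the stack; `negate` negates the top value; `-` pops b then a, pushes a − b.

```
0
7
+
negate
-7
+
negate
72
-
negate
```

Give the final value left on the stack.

0      → 0
7      → 0 7
+      → 7
negate → -7
-7     → -7 -7
+      → -14
negate → 14
72     → 14 72
-      → -58
negate → 58

58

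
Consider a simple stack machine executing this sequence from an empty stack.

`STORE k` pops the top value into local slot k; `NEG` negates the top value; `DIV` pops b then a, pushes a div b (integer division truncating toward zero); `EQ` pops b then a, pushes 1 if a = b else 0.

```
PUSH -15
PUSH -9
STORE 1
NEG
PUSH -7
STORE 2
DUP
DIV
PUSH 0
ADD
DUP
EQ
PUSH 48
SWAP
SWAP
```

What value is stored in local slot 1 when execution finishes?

-9

PUSH -15  [-15]
PUSH -9   [-15, -9]
STORE 1   [-15]
NEG       [15]
PUSH -7   [15, -7]
STORE 2   [15]
DUP       [15, 15]
DIV       [1]
PUSH 0    [1, 0]
ADD       [1]
DUP       [1, 1]
EQ        [1]
PUSH 48   [1, 48]
SWAP      [48, 1]
SWAP      [1, 48]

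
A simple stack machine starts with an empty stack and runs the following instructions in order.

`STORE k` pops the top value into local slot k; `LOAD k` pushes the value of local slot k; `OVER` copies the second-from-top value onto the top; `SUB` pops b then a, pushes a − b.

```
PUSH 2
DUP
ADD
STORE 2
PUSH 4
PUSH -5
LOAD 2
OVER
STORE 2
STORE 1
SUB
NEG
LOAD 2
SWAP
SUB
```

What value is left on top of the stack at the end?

4

PUSH 2  : 2
DUP     : 2 2
ADD     : 4
STORE 2 : (empty)
PUSH 4  : 4
PUSH -5 : 4 -5
LOAD 2  : 4 -5 4
OVER    : 4 -5 4 -5
STORE 2 : 4 -5 4
STORE 1 : 4 -5
SUB     : 9
NEG     : -9
LOAD 2  : -9 -5
SWAP    : -5 -9
SUB     : 4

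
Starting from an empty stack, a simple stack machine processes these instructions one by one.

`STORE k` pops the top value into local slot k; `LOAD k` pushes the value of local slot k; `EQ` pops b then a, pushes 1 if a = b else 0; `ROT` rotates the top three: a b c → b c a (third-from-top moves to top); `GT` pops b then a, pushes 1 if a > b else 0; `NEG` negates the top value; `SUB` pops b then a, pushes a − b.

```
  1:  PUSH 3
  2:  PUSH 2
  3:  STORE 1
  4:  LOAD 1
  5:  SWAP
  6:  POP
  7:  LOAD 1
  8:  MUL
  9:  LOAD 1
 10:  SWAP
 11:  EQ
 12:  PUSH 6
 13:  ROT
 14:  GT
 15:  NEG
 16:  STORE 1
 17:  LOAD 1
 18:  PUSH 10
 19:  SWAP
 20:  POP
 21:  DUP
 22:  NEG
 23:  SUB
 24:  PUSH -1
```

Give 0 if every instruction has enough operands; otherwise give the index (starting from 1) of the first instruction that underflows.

13

PUSH 3  : [3]
PUSH 2  : [3, 2]
STORE 1 : [3]
LOAD 1  : [3, 2]
SWAP    : [2, 3]
POP     : [2]
LOAD 1  : [2, 2]
MUL     : [4]
LOAD 1  : [4, 2]
SWAP    : [2, 4]
EQ      : [0]
PUSH 6  : [0, 6]
ROT  — needs 3 operands, stack has 2 → underflow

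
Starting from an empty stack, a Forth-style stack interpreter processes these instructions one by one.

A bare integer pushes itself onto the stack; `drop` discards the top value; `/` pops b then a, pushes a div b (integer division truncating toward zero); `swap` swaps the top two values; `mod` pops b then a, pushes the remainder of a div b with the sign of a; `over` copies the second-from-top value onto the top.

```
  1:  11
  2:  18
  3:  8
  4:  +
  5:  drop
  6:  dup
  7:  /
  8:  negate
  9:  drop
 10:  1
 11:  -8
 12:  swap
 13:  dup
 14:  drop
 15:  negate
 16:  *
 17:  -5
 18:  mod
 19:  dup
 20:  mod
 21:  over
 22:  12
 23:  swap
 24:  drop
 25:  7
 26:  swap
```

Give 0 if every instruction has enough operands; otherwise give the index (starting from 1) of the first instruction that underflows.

21

11     -> [11]
18     -> [11, 18]
8      -> [11, 18, 8]
+      -> [11, 26]
drop   -> [11]
dup    -> [11, 11]
/      -> [1]
negate -> [-1]
drop   -> []
1      -> [1]
-8     -> [1, -8]
swap   -> [-8, 1]
dup    -> [-8, 1, 1]
drop   -> [-8, 1]
negate -> [-8, -1]
*      -> [8]
-5     -> [8, -5]
mod    -> [3]
dup    -> [3, 3]
mod    -> [0]
over  — needs 2 operands, stack has 1 → underflow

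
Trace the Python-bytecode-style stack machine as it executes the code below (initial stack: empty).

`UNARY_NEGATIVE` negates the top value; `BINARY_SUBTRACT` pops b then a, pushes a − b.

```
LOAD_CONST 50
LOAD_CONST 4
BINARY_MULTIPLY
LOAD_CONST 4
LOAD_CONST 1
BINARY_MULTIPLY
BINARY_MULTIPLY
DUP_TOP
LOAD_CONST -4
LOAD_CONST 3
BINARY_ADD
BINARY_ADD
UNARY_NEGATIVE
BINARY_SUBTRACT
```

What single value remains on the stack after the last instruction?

1599

LOAD_CONST 50   → [50]
LOAD_CONST 4    → [50, 4]
BINARY_MULTIPLY → [200]
LOAD_CONST 4    → [200, 4]
LOAD_CONST 1    → [200, 4, 1]
BINARY_MULTIPLY → [200, 4]
BINARY_MULTIPLY → [800]
DUP_TOP         → [800, 800]
LOAD_CONST -4   → [800, 800, -4]
LOAD_CONST 3    → [800, 800, -4, 3]
BINARY_ADD      → [800, 800, -1]
BINARY_ADD      → [800, 799]
UNARY_NEGATIVE  → [800, -799]
BINARY_SUBTRACT → [1599]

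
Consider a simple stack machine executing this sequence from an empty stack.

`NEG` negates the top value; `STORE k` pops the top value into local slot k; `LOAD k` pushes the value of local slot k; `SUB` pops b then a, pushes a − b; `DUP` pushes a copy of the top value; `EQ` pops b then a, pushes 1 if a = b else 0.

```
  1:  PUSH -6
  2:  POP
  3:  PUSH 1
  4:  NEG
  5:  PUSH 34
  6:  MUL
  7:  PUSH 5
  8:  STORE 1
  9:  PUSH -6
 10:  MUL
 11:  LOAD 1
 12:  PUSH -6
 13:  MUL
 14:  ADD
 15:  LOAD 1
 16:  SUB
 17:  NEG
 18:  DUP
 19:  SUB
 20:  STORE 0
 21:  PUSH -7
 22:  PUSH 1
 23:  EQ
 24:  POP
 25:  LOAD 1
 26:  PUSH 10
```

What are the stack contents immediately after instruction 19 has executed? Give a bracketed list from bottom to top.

[0]

PUSH -6 → -6
POP     → (empty)
PUSH 1  → 1
NEG     → -1
PUSH 34 → -1 34
MUL     → -34
PUSH 5  → -34 5
STORE 1 → -34
PUSH -6 → -34 -6
MUL     → 204
LOAD 1  → 204 5
PUSH -6 → 204 5 -6
MUL     → 204 -30
ADD     → 174
LOAD 1  → 174 5
SUB     → 169
NEG     → -169
DUP     → -169 -169
SUB     → 0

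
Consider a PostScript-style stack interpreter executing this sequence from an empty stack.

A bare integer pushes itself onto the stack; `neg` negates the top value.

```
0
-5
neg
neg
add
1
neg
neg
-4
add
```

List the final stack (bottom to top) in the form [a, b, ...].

0   -> 0
-5  -> 0 -5
neg -> 0 5
neg -> 0 -5
add -> -5
1   -> -5 1
neg -> -5 -1
neg -> -5 1
-4  -> -5 1 -4
add -> -5 -3

[-5, -3]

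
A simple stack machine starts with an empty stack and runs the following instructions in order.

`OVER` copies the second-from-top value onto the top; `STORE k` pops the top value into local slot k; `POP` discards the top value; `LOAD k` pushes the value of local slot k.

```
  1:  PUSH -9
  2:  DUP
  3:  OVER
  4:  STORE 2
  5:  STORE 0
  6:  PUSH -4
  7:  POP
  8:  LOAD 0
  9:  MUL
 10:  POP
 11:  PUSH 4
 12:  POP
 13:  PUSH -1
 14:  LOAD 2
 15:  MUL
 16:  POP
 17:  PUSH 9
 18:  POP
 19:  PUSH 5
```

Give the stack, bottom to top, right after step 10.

[]

PUSH -9  [-9]
DUP      [-9, -9]
OVER     [-9, -9, -9]
STORE 2  [-9, -9]
STORE 0  [-9]
PUSH -4  [-9, -4]
POP      [-9]
LOAD 0   [-9, -9]
MUL      [81]
POP      []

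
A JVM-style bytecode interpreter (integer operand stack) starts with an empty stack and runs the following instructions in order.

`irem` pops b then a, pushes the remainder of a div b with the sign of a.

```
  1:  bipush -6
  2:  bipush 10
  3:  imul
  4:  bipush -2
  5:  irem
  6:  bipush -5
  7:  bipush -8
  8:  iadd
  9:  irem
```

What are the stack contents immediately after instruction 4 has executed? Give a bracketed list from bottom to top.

bipush -6 -> -6
bipush 10 -> -6 10
imul      -> -60
bipush -2 -> -60 -2

[-60, -2]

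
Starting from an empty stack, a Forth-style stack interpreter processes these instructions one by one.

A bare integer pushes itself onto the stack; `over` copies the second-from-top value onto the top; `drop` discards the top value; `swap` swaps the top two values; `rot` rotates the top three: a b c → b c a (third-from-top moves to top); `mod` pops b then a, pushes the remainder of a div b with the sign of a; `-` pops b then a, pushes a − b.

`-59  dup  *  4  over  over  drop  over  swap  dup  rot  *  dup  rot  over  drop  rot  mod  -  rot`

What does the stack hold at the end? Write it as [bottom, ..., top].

-59  -> -59
dup  -> -59 -59
*    -> 3481
4    -> 3481 4
over -> 3481 4 3481
over -> 3481 4 3481 4
drop -> 3481 4 3481
over -> 3481 4 3481 4
swap -> 3481 4 4 3481
dup  -> 3481 4 4 3481 3481
rot  -> 3481 4 3481 3481 4
*    -> 3481 4 3481 13924
dup  -> 3481 4 3481 13924 13924
rot  -> 3481 4 13924 13924 3481
over -> 3481 4 13924 13924 3481 13924
drop -> 3481 4 13924 13924 3481
rot  -> 3481 4 13924 3481 13924
mod  -> 3481 4 13924 3481
-    -> 3481 4 10443
rot  -> 4 10443 3481

[4, 10443, 3481]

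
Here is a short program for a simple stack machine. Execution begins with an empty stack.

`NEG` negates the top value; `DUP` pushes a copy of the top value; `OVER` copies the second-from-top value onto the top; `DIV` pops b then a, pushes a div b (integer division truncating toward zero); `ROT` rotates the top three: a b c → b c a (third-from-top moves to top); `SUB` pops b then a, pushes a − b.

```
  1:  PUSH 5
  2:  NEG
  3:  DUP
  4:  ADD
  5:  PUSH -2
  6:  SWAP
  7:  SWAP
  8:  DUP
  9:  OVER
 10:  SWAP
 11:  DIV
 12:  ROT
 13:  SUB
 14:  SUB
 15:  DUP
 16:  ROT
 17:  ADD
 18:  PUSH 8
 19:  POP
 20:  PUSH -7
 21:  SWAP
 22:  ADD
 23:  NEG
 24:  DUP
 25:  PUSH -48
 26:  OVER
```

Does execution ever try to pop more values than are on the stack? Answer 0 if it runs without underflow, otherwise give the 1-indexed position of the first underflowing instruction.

16

PUSH 5  -> [5]
NEG     -> [-5]
DUP     -> [-5, -5]
ADD     -> [-10]
PUSH -2 -> [-10, -2]
SWAP    -> [-2, -10]
SWAP    -> [-10, -2]
DUP     -> [-10, -2, -2]
OVER    -> [-10, -2, -2, -2]
SWAP    -> [-10, -2, -2, -2]
DIV     -> [-10, -2, 1]
ROT     -> [-2, 1, -10]
SUB     -> [-2, 11]
SUB     -> [-13]
DUP     -> [-13, -13]
ROT  — needs 3 operands, stack has 2 → underflow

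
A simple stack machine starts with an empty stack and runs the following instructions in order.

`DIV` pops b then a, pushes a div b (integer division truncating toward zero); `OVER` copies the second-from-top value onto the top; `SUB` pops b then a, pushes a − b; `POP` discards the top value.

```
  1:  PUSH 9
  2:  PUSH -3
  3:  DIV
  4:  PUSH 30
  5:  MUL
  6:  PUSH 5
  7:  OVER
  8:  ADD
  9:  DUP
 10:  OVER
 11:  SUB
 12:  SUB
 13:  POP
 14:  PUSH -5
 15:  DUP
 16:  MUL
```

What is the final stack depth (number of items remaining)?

2

PUSH 9   [9]
PUSH -3  [9, -3]
DIV      [-3]
PUSH 30  [-3, 30]
MUL      [-90]
PUSH 5   [-90, 5]
OVER     [-90, 5, -90]
ADD      [-90, -85]
DUP      [-90, -85, -85]
OVER     [-90, -85, -85, -85]
SUB      [-90, -85, 0]
SUB      [-90, -85]
POP      [-90]
PUSH -5  [-90, -5]
DUP      [-90, -5, -5]
MUL      [-90, 25]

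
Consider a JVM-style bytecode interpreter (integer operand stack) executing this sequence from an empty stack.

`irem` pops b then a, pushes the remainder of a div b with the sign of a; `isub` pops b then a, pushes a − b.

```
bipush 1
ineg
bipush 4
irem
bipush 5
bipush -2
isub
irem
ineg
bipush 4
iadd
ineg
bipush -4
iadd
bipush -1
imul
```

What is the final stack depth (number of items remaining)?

bipush 1  -> [1]
ineg      -> [-1]
bipush 4  -> [-1, 4]
irem      -> [-1]
bipush 5  -> [-1, 5]
bipush -2 -> [-1, 5, -2]
isub      -> [-1, 7]
irem      -> [-1]
ineg      -> [1]
bipush 4  -> [1, 4]
iadd      -> [5]
ineg      -> [-5]
bipush -4 -> [-5, -4]
iadd      -> [-9]
bipush -1 -> [-9, -1]
imul      -> [9]

1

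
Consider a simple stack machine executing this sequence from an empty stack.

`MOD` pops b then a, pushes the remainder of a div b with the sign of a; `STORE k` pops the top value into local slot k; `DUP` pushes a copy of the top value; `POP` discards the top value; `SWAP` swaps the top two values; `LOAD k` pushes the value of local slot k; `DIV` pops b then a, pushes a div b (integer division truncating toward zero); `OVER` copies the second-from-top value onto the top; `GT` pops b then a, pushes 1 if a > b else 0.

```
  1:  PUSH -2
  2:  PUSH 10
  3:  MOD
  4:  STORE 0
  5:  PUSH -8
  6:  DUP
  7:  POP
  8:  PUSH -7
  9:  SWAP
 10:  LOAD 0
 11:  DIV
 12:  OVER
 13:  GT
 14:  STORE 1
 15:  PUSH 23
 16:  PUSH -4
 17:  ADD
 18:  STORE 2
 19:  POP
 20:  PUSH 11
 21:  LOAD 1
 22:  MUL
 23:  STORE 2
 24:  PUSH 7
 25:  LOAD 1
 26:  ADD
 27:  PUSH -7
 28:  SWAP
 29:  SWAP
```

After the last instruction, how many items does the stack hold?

2

PUSH -2 → -2
PUSH 10 → -2 10
MOD     → -2
STORE 0 → (empty)
PUSH -8 → -8
DUP     → -8 -8
POP     → -8
PUSH -7 → -8 -7
SWAP    → -7 -8
LOAD 0  → -7 -8 -2
DIV     → -7 4
OVER    → -7 4 -7
GT      → -7 1
STORE 1 → -7
PUSH 23 → -7 23
PUSH -4 → -7 23 -4
ADD     → -7 19
STORE 2 → -7
POP     → (empty)
PUSH 11 → 11
LOAD 1  → 11 1
MUL     → 11
STORE 2 → (empty)
PUSH 7  → 7
LOAD 1  → 7 1
ADD     → 8
PUSH -7 → 8 -7
SWAP    → -7 8
SWAP    → 8 -7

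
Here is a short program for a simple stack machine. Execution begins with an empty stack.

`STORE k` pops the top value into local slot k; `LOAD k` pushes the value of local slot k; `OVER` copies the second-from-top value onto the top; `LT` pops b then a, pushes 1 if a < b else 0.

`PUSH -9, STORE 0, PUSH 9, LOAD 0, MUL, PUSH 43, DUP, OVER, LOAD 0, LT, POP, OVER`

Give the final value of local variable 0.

PUSH -9  -9
STORE 0  (empty)
PUSH 9   9
LOAD 0   9 -9
MUL      -81
PUSH 43  -81 43
DUP      -81 43 43
OVER     -81 43 43 43
LOAD 0   -81 43 43 43 -9
LT       -81 43 43 0
POP      -81 43 43
OVER     -81 43 43 43

-9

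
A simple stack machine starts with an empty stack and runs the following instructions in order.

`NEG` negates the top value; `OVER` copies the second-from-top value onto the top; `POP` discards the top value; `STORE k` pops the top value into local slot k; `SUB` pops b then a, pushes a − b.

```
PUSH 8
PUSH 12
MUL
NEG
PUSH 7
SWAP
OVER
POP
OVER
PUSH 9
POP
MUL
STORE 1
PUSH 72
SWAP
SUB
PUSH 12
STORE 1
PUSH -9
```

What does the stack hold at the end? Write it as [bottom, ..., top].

[65, -9]

PUSH 8  → [8]
PUSH 12 → [8, 12]
MUL     → [96]
NEG     → [-96]
PUSH 7  → [-96, 7]
SWAP    → [7, -96]
OVER    → [7, -96, 7]
POP     → [7, -96]
OVER    → [7, -96, 7]
PUSH 9  → [7, -96, 7, 9]
POP     → [7, -96, 7]
MUL     → [7, -672]
STORE 1 → [7]
PUSH 72 → [7, 72]
SWAP    → [72, 7]
SUB     → [65]
PUSH 12 → [65, 12]
STORE 1 → [65]
PUSH -9 → [65, -9]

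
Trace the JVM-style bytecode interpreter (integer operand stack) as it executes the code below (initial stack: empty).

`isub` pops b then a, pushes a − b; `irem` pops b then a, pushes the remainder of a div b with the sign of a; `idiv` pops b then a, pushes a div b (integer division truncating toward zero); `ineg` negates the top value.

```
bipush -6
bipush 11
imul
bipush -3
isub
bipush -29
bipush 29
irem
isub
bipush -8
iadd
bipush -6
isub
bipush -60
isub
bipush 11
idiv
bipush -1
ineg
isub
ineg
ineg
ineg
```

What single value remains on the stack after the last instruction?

bipush -6   -6
bipush 11   -6 11
imul        -66
bipush -3   -66 -3
isub        -63
bipush -29  -63 -29
bipush 29   -63 -29 29
irem        -63 0
isub        -63
bipush -8   -63 -8
iadd        -71
bipush -6   -71 -6
isub        -65
bipush -60  -65 -60
isub        -5
bipush 11   -5 11
idiv        0
bipush -1   0 -1
ineg        0 1
isub        -1
ineg        1
ineg        -1
ineg        1

1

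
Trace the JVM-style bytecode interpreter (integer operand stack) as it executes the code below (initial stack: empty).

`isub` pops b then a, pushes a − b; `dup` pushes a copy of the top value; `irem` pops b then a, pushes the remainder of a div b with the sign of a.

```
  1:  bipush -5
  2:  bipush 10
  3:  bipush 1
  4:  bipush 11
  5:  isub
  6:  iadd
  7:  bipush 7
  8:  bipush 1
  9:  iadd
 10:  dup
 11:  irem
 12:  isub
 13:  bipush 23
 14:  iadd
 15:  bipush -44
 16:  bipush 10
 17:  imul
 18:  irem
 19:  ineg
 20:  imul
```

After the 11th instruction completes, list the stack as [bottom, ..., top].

bipush -5 → [-5]
bipush 10 → [-5, 10]
bipush 1  → [-5, 10, 1]
bipush 11 → [-5, 10, 1, 11]
isub      → [-5, 10, -10]
iadd      → [-5, 0]
bipush 7  → [-5, 0, 7]
bipush 1  → [-5, 0, 7, 1]
iadd      → [-5, 0, 8]
dup       → [-5, 0, 8, 8]
irem      → [-5, 0, 0]

[-5, 0, 0]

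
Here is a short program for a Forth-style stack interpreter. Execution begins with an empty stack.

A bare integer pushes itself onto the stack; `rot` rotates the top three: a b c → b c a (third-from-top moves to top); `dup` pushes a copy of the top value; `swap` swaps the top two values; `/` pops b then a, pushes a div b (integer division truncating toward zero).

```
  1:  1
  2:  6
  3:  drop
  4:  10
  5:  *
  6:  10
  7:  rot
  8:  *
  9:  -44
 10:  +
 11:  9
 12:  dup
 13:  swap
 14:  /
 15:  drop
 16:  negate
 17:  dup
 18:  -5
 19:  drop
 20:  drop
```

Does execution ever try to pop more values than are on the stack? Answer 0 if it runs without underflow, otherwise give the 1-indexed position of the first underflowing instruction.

7

1    → 1
6    → 1 6
drop → 1
10   → 1 10
*    → 10
10   → 10 10
rot  — needs 3 operands, stack has 2 → underflow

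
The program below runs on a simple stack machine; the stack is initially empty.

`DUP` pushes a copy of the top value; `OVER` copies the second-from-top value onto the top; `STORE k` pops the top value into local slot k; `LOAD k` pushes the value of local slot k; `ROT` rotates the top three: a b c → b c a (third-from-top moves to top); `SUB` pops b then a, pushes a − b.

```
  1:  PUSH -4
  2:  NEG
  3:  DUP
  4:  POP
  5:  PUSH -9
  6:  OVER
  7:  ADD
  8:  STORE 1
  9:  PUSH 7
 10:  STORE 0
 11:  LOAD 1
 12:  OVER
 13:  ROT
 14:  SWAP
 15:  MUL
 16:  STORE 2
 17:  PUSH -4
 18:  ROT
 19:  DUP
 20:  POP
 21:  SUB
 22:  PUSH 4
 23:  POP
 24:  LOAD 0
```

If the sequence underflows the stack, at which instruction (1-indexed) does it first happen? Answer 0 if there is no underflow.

18

PUSH -4 : [-4]
NEG     : [4]
DUP     : [4, 4]
POP     : [4]
PUSH -9 : [4, -9]
OVER    : [4, -9, 4]
ADD     : [4, -5]
STORE 1 : [4]
PUSH 7  : [4, 7]
STORE 0 : [4]
LOAD 1  : [4, -5]
OVER    : [4, -5, 4]
ROT     : [-5, 4, 4]
SWAP    : [-5, 4, 4]
MUL     : [-5, 16]
STORE 2 : [-5]
PUSH -4 : [-5, -4]
ROT  — needs 3 operands, stack has 2 → underflow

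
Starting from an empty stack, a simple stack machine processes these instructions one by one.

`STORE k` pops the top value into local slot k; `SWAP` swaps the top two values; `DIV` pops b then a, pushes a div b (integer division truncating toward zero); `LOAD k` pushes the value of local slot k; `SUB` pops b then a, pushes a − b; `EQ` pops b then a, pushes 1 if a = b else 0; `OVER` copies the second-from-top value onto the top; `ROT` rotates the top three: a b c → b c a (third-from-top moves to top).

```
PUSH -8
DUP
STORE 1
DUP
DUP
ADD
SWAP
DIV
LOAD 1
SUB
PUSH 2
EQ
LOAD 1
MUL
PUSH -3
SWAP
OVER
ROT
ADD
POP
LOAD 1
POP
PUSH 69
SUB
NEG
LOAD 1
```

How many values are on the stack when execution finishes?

PUSH -8 -> -8
DUP     -> -8 -8
STORE 1 -> -8
DUP     -> -8 -8
DUP     -> -8 -8 -8
ADD     -> -8 -16
SWAP    -> -16 -8
DIV     -> 2
LOAD 1  -> 2 -8
SUB     -> 10
PUSH 2  -> 10 2
EQ      -> 0
LOAD 1  -> 0 -8
MUL     -> 0
PUSH -3 -> 0 -3
SWAP    -> -3 0
OVER    -> -3 0 -3
ROT     -> 0 -3 -3
ADD     -> 0 -6
POP     -> 0
LOAD 1  -> 0 -8
POP     -> 0
PUSH 69 -> 0 69
SUB     -> -69
NEG     -> 69
LOAD 1  -> 69 -8

2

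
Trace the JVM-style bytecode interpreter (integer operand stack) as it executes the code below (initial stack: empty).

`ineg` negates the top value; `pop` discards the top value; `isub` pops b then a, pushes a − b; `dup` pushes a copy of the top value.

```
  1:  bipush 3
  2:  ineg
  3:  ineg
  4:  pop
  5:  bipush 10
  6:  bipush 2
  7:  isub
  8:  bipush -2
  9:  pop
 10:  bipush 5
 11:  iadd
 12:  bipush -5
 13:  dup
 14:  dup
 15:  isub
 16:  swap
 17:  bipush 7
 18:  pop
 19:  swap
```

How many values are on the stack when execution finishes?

3

bipush 3   [3]
ineg       [-3]
ineg       [3]
pop        []
bipush 10  [10]
bipush 2   [10, 2]
isub       [8]
bipush -2  [8, -2]
pop        [8]
bipush 5   [8, 5]
iadd       [13]
bipush -5  [13, -5]
dup        [13, -5, -5]
dup        [13, -5, -5, -5]
isub       [13, -5, 0]
swap       [13, 0, -5]
bipush 7   [13, 0, -5, 7]
pop        [13, 0, -5]
swap       [13, -5, 0]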